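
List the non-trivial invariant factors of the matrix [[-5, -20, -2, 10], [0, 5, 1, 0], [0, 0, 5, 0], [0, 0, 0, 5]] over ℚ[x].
x - 5, (x - 5)^2(x + 5)

The Jordan structure of A has elementary divisors (x + 5), (x - 5)^2, (x - 5). Arranging the block sizes at each eigenvalue in decreasing order and taking row products gives the invariant factors.

Invariant factors (smallest first, each dividing the next): x - 5, (x - 5)^2(x + 5).

Check: the last factor (x - 5)^2(x + 5) is the minimal polynomial, and the product (x - 5)^3(x + 5) is the characteristic polynomial.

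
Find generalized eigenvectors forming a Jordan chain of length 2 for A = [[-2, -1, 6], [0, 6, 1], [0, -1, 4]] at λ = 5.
v_1 = [[1, 0, 1]]^T, v_2 = [[-1, 1, -1]]^T

We seek v_1 ∈ ker((A - 5I)^2) \ ker(A - 5I), then set v_{i+1} = (A - 5I) v_i.

One such chain is v_1 = [[1, 0, 1]]^T, v_2 = [[-1, 1, -1]]^T. Check: (A - 5I) v_2 = [[0, 0, 0]]^T = 0.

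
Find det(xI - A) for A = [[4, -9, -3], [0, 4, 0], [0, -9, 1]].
χ_A(x) = (x - 4)^2(x - 1)

xI - A = [[x - 4, 9, 3], [0, x - 4, 0], [0, 9, x - 1]].

Expanding det(xI - A) along the first row:
det(xI - A) = + (x - 4)·det([[x - 4, 0], [9, x - 1]]) - (9)·det([[0, 0], [0, x - 1]]) + (3)·det([[0, x - 4], [0, 9]]).

Evaluating gives χ_A(x) = x^3 - 9x^2 + 24x - 16 = (x - 4)^2(x - 1).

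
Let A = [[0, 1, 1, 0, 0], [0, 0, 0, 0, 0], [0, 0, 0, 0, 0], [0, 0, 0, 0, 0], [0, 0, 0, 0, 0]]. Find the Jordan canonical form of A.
J = [[0, 1, 0, 0, 0], [0, 0, 0, 0, 0], [0, 0, 0, 0, 0], [0, 0, 0, 0, 0], [0, 0, 0, 0, 0]]

The characteristic polynomial is det(xI - A) = x^5, so the eigenvalues are 0 (algebraic multiplicity 5).

For λ = 0: rank(A) = 1, rank(A^2) = 0. The eigenspace has dimension 5 - 1 = 4, so there are 4 Jordan blocks; the rank sequence gives block sizes [2, 1, 1, 1].

Assembling the blocks gives the Jordan form J above.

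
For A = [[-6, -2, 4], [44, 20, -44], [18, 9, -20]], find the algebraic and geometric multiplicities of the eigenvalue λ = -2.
algebraic multiplicity 3, geometric multiplicity 2

The characteristic polynomial is (x + 2)^3, so the factor x + 2 appears with exponent 3: the algebraic multiplicity is 3.

rank(A + 2I) = 1, so the eigenspace has dimension 3 - 1 = 2: the geometric multiplicity is 2.

Since 2 < 3, A is not diagonalizable.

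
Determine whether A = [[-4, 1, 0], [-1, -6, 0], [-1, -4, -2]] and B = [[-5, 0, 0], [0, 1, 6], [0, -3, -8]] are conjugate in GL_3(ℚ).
Both have characteristic polynomial (x + 2)(x + 5)^2, but the minimal polynomial of A is (x + 2)(x + 5)^2 while the minimal polynomial of B is (x + 2)(x + 5). The minimal polynomial is a similarity invariant, so A and B are not similar.

No.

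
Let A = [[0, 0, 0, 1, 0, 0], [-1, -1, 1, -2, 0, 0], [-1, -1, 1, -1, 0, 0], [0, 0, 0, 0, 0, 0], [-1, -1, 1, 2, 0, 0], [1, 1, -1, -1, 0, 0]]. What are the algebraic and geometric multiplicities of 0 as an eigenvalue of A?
The characteristic polynomial is x^6, so the factor x appears with exponent 6: the algebraic multiplicity is 6.

rank(A) = 2, so the eigenspace has dimension 6 - 2 = 4: the geometric multiplicity is 4.

Since 4 < 6, A is not diagonalizable.

algebraic multiplicity 6, geometric multiplicity 4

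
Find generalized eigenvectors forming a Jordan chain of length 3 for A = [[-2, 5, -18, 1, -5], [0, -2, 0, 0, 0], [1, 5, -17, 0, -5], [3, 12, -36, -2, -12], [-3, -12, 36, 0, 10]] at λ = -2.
We seek v_1 ∈ ker((A + 2I)^3) \ ker((A + 2I)^2), then set v_{i+1} = (A + 2I) v_i.

One such chain is v_1 = [[0, -1, 0, 1, -1]]^T, v_2 = [[1, 0, 0, 0, 0]]^T, v_3 = [[0, 0, 1, 3, -3]]^T. Check: (A + 2I) v_3 = [[0, 0, 0, 0, 0]]^T = 0.

v_1 = [[0, -1, 0, 1, -1]]^T, v_2 = [[1, 0, 0, 0, 0]]^T, v_3 = [[0, 0, 1, 3, -3]]^T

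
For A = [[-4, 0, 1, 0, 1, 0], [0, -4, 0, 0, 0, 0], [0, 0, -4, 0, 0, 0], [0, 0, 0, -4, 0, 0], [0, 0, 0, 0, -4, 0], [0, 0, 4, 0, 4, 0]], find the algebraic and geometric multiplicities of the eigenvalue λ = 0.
algebraic multiplicity 1, geometric multiplicity 1

The characteristic polynomial is x(x + 4)^5, so the factor x appears with exponent 1: the algebraic multiplicity is 1.

rank(A) = 5, so the eigenspace has dimension 6 - 5 = 1: the geometric multiplicity is 1.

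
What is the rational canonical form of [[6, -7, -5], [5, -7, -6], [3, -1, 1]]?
The invariant factors of A (the non-unit diagonal entries of the Smith normal form of xI - A over ℚ[x]) are x^3 + x - 3, each dividing the next. The characteristic polynomial is their product, x^3 + x - 3.

The rational canonical form is the block-diagonal matrix of companion matrices C(f_i):
R = [[0, 0, 3], [1, 0, -1], [0, 1, 0]].

Note the characteristic polynomial does not split into linear factors over ℚ, so A has no Jordan form over ℚ; the rational canonical form exists over any field.

R = [[0, 0, 3], [1, 0, -1], [0, 1, 0]]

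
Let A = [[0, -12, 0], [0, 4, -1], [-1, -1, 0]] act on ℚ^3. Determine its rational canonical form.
The invariant factors of A (the non-unit diagonal entries of the Smith normal form of xI - A over ℚ[x]) are (x - 3)(x^2 - x - 4), each dividing the next. The characteristic polynomial is their product, (x - 3)(x^2 - x - 4).

The rational canonical form is the block-diagonal matrix of companion matrices C(f_i):
R = [[0, 0, -12], [1, 0, 1], [0, 1, 4]].

Note the characteristic polynomial does not split into linear factors over ℚ, so A has no Jordan form over ℚ; the rational canonical form exists over any field.

R = [[0, 0, -12], [1, 0, 1], [0, 1, 4]]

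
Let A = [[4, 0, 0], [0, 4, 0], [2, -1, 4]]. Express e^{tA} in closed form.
e^{tA} = [[e^{4*t}, 0, 0], [0, e^{4*t}, 0], [2*t*e^{4*t}, -t*e^{4*t}, e^{4*t}]]

A has Jordan form J = [[4, 1, 0], [0, 4, 0], [0, 0, 4]] with A = PJP^{-1}, so e^{tA} = P e^{tJ} P^{-1}.

For a Jordan block J_k(λ), e^{tJ_k(λ)} = e^{λt} · (I + tN + t^2 N^2/2! + ... + t^{k-1} N^{k-1}/(k-1)!) where N is the nilpotent superdiagonal part.

Assembling the blocks and conjugating back gives the entries of e^{tA} as shown above.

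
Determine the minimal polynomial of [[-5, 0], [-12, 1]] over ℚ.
m_A(x) = (x - 1)(x + 5)

The characteristic polynomial factors as (x - 1)(x + 5). The minimal polynomial is ∏(x - λ)^{k_λ} where k_λ is the size of the largest Jordan block at λ.

For λ = -5: rank(A + 5I) = 1, and the largest Jordan block has size 1 (the smallest k with rank((A + 5I)^k) = rank((A + 5I)^(k+1))).
For λ = 1: rank(A - I) = 1, and the largest Jordan block has size 1 (the smallest k with rank((A - I)^k) = rank((A - I)^(k+1))).

So m_A(x) = (x - 1)(x + 5).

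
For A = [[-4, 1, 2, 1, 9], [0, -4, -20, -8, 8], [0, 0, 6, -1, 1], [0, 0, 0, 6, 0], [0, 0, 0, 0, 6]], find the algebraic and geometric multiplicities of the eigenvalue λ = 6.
The characteristic polynomial is (x - 6)^3(x + 4)^2, so the factor x - 6 appears with exponent 3: the algebraic multiplicity is 3.

rank(A - 6I) = 3, so the eigenspace has dimension 5 - 3 = 2: the geometric multiplicity is 2.

Since 2 < 3, A is not diagonalizable.

algebraic multiplicity 3, geometric multiplicity 2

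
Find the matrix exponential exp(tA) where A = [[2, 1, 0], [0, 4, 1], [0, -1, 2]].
e^{tA} = [[e^{2*t}, t*e^{3*t}, (t*e^{t} - e^{t} + 1)*e^{2*t}], [0, (t + 1)*e^{3*t}, t*e^{3*t}], [0, -t*e^{3*t}, (1 - t)*e^{3*t}]]

A has Jordan form J = [[2, 0, 0], [0, 3, 1], [0, 0, 3]] with A = PJP^{-1}, so e^{tA} = P e^{tJ} P^{-1}.

For a Jordan block J_k(λ), e^{tJ_k(λ)} = e^{λt} · (I + tN + t^2 N^2/2! + ... + t^{k-1} N^{k-1}/(k-1)!) where N is the nilpotent superdiagonal part.

Assembling the blocks and conjugating back gives the entries of e^{tA} as shown above.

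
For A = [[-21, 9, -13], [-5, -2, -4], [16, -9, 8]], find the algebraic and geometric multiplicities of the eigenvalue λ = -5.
algebraic multiplicity 3, geometric multiplicity 1

The characteristic polynomial is (x + 5)^3, so the factor x + 5 appears with exponent 3: the algebraic multiplicity is 3.

rank(A + 5I) = 2, so the eigenspace has dimension 3 - 2 = 1: the geometric multiplicity is 1.

Since 1 < 3, A is not diagonalizable.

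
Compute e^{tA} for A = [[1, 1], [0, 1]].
e^{tA} = [[e^{t}, t*e^{t}], [0, e^{t}]]

A has Jordan form J = [[1, 1], [0, 1]] with A = PJP^{-1}, so e^{tA} = P e^{tJ} P^{-1}.

For a Jordan block J_k(λ), e^{tJ_k(λ)} = e^{λt} · (I + tN + t^2 N^2/2! + ... + t^{k-1} N^{k-1}/(k-1)!) where N is the nilpotent superdiagonal part.

Assembling the blocks and conjugating back gives the entries of e^{tA} as shown above.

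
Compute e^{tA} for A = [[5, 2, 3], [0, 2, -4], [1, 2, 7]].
e^{tA} = [[(-t + e^{2*t})*e^{4*t}, e^{6*t} - e^{4*t}, (t + e^{2*t} - 1)*e^{4*t}], [(2*t - e^{2*t} + 1)*e^{4*t}, (2 - e^{2*t})*e^{4*t}, (-2*t - e^{2*t} + 1)*e^{4*t}], [(-t + e^{2*t} - 1)*e^{4*t}, e^{6*t} - e^{4*t}, (t + e^{2*t})*e^{4*t}]]

A has Jordan form J = [[4, 1, 0], [0, 4, 0], [0, 0, 6]] with A = PJP^{-1}, so e^{tA} = P e^{tJ} P^{-1}.

For a Jordan block J_k(λ), e^{tJ_k(λ)} = e^{λt} · (I + tN + t^2 N^2/2! + ... + t^{k-1} N^{k-1}/(k-1)!) where N is the nilpotent superdiagonal part.

Assembling the blocks and conjugating back gives the entries of e^{tA} as shown above.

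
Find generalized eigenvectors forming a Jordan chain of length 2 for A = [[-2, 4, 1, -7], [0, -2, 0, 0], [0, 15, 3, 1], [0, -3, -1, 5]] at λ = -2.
We seek v_1 ∈ ker((A + 2I)^2) \ ker(A + 2I), then set v_{i+1} = (A + 2I) v_i.

One such chain is v_1 = [[0, 1, -3, 0]]^T, v_2 = [[1, 0, 0, 0]]^T. Check: (A + 2I) v_2 = [[0, 0, 0, 0]]^T = 0.

v_1 = [[0, 1, -3, 0]]^T, v_2 = [[1, 0, 0, 0]]^T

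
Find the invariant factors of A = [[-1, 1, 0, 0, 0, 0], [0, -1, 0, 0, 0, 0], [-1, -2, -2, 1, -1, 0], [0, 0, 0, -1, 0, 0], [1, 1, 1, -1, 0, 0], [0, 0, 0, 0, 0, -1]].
The Jordan structure of A has elementary divisors (x + 1)^2, (x + 1)^2, (x + 1), (x + 1). Arranging the block sizes at each eigenvalue in decreasing order and taking row products gives the invariant factors.

Invariant factors (smallest first, each dividing the next): x + 1, x + 1, (x + 1)^2, (x + 1)^2.

Check: the last factor (x + 1)^2 is the minimal polynomial, and the product (x + 1)^6 is the characteristic polynomial.

x + 1, x + 1, (x + 1)^2, (x + 1)^2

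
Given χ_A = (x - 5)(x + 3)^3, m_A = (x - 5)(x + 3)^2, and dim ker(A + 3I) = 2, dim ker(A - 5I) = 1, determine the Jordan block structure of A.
Jordan blocks: (-3, 2), (-3, 1), (5, 1)

λ = -3: algebraic multiplicity 3 (exponent in χ_A), largest block size 2 (exponent in m_A), 2 blocks (geometric multiplicity). These force block sizes [2, 1].
λ = 5: algebraic multiplicity 1 (exponent in χ_A), largest block size 1 (exponent in m_A), 1 block (geometric multiplicity). This forces block sizes [1].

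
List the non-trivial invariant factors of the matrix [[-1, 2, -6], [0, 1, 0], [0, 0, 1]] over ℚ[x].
The Jordan structure of A has elementary divisors (x + 1), (x - 1), (x - 1). Arranging the block sizes at each eigenvalue in decreasing order and taking row products gives the invariant factors.

Invariant factors (smallest first, each dividing the next): x - 1, (x - 1)(x + 1).

Check: the last factor (x - 1)(x + 1) is the minimal polynomial, and the product (x - 1)^2(x + 1) is the characteristic polynomial.

x - 1, (x - 1)(x + 1)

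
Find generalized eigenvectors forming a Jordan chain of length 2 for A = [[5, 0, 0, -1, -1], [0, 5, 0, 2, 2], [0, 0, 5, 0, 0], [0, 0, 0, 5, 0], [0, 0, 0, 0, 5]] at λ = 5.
We seek v_1 ∈ ker((A - 5I)^2) \ ker(A - 5I), then set v_{i+1} = (A - 5I) v_i.

One such chain is v_1 = [[0, 1, 0, -1, 0]]^T, v_2 = [[1, -2, 0, 0, 0]]^T. Check: (A - 5I) v_2 = [[0, 0, 0, 0, 0]]^T = 0.

v_1 = [[0, 1, 0, -1, 0]]^T, v_2 = [[1, -2, 0, 0, 0]]^T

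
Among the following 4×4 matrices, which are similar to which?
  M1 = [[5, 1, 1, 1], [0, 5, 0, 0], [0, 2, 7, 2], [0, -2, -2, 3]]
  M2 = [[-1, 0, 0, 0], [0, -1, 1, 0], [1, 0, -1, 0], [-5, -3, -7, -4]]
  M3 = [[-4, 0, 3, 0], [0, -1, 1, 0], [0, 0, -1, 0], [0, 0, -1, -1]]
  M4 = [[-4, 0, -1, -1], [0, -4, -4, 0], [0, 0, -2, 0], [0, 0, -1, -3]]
Characteristic polynomials: χ_{M1} = (x - 5)^4, χ_{M2} = (x + 1)^3(x + 4), χ_{M3} = (x + 1)^3(x + 4), χ_{M4} = (x + 2)(x + 3)(x + 4)^2.

{M1}: invariant factors x - 5, x - 5, (x - 5)^2.

{M2}: invariant factors (x + 1)^3(x + 4).

{M3}: invariant factors x + 1, (x + 1)^2(x + 4).

{M4}: invariant factors x + 4, (x + 2)(x + 3)(x + 4).

Matrices are similar if and only if their invariant-factor lists agree; the partition into similarity classes is {M1}, {M2}, {M3}, {M4}.

4 classes: {M1}, {M2}, {M3}, {M4}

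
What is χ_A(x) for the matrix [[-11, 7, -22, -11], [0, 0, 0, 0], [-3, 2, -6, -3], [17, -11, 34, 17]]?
χ_A(x) = x^4

xI - A = [[x + 11, -7, 22, 11], [0, x, 0, 0], [3, -2, x + 6, 3], [-17, 11, -34, x - 17]].

Expanding det(xI - A) along the first row:
det(xI - A) = + (x + 11)·det([[x, 0, 0], [-2, x + 6, 3], [11, -34, x - 17]]) - (-7)·det([[0, 0, 0], [3, x + 6, 3], [-17, -34, x - 17]]) + (22)·det([[0, x, 0], [3, -2, 3], [-17, 11, x - 17]]) - (11)·det([[0, x, 0], [3, -2, x + 6], [-17, 11, -34]]).

Evaluating gives χ_A(x) = x^4.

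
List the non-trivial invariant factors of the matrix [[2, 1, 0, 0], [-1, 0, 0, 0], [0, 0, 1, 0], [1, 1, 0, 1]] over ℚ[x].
x - 1, x - 1, (x - 1)^2

The Jordan structure of A has elementary divisors (x - 1)^2, (x - 1), (x - 1). Arranging the block sizes at each eigenvalue in decreasing order and taking row products gives the invariant factors.

Invariant factors (smallest first, each dividing the next): x - 1, x - 1, (x - 1)^2.

Check: the last factor (x - 1)^2 is the minimal polynomial, and the product (x - 1)^4 is the characteristic polynomial.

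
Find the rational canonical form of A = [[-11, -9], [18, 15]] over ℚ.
The invariant factors of A (the non-unit diagonal entries of the Smith normal form of xI - A over ℚ[x]) are x^2 - 4x - 3, each dividing the next. The characteristic polynomial is their product, x^2 - 4x - 3.

The rational canonical form is the block-diagonal matrix of companion matrices C(f_i):
R = [[0, 3], [1, 4]].

Note the characteristic polynomial does not split into linear factors over ℚ, so A has no Jordan form over ℚ; the rational canonical form exists over any field.

R = [[0, 3], [1, 4]]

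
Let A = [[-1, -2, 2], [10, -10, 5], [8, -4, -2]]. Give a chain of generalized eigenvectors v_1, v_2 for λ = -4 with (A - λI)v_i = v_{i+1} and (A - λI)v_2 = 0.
v_1 = [[0, 0, 1]]^T, v_2 = [[2, 5, 2]]^T

We seek v_1 ∈ ker((A + 4I)^2) \ ker(A + 4I), then set v_{i+1} = (A + 4I) v_i.

One such chain is v_1 = [[0, 0, 1]]^T, v_2 = [[2, 5, 2]]^T. Check: (A + 4I) v_2 = [[0, 0, 0]]^T = 0.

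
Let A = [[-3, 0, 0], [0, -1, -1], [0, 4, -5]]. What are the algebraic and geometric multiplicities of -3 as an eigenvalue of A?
algebraic multiplicity 3, geometric multiplicity 2

The characteristic polynomial is (x + 3)^3, so the factor x + 3 appears with exponent 3: the algebraic multiplicity is 3.

rank(A + 3I) = 1, so the eigenspace has dimension 3 - 1 = 2: the geometric multiplicity is 2.

Since 2 < 3, A is not diagonalizable.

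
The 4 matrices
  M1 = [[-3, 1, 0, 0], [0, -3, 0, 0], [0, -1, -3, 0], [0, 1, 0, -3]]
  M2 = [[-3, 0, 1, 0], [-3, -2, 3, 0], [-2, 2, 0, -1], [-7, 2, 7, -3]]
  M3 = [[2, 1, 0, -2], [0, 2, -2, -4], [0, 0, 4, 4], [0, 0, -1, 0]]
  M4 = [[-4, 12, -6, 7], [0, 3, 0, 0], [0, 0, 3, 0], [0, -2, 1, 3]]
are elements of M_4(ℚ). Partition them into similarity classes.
4 classes: {M1}, {M2}, {M3}, {M4}

Characteristic polynomials: χ_{M1} = (x + 3)^4, χ_{M2} = (x + 2)^4, χ_{M3} = (x - 2)^4, χ_{M4} = (x - 3)^3(x + 4).

{M1}: invariant factors x + 3, x + 3, (x + 3)^2.

{M2}: invariant factors x + 2, (x + 2)^3.

{M3}: invariant factors (x - 2)^2, (x - 2)^2.

{M4}: invariant factors x - 3, (x - 3)^2(x + 4).

Matrices are similar if and only if their invariant-factor lists agree; the partition into similarity classes is {M1}, {M2}, {M3}, {M4}.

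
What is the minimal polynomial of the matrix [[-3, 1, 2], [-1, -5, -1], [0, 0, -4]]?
m_A(x) = (x + 4)^3

The characteristic polynomial factors as (x + 4)^3. The minimal polynomial is ∏(x - λ)^{k_λ} where k_λ is the size of the largest Jordan block at λ.

For λ = -4: rank(A + 4I) = 2, and the largest Jordan block has size 3 (the smallest k with rank((A + 4I)^k) = rank((A + 4I)^(k+1))).

So m_A(x) = (x + 4)^3.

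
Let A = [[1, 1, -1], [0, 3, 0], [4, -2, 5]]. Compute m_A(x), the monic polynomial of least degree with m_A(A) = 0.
The characteristic polynomial factors as (x - 3)^3. The minimal polynomial is ∏(x - λ)^{k_λ} where k_λ is the size of the largest Jordan block at λ.

For λ = 3: rank(A - 3I) = 1, and the largest Jordan block has size 2 (the smallest k with rank((A - 3I)^k) = rank((A - 3I)^(k+1))).

So m_A(x) = (x - 3)^2.

m_A(x) = (x - 3)^2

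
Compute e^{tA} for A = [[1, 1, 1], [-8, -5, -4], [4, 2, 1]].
A has Jordan form J = [[-1, 1, 0], [0, -1, 0], [0, 0, -1]] with A = PJP^{-1}, so e^{tA} = P e^{tJ} P^{-1}.

For a Jordan block J_k(λ), e^{tJ_k(λ)} = e^{λt} · (I + tN + t^2 N^2/2! + ... + t^{k-1} N^{k-1}/(k-1)!) where N is the nilpotent superdiagonal part.

Assembling the blocks and conjugating back gives the entries of e^{tA} as shown above.

e^{tA} = [[(2*t + 1)*e^{-t}, t*e^{-t}, t*e^{-t}], [-8*t*e^{-t}, (1 - 4*t)*e^{-t}, -4*t*e^{-t}], [4*t*e^{-t}, 2*t*e^{-t}, (2*t + 1)*e^{-t}]]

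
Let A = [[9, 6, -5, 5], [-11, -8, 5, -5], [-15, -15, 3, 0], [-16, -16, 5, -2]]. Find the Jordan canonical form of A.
J = [[-2, 1, 0, 0], [0, -2, 0, 0], [0, 0, 3, 0], [0, 0, 0, 3]]

The characteristic polynomial is det(xI - A) = (x - 3)^2(x + 2)^2, so the eigenvalues are -2 (algebraic multiplicity 2), 3 (algebraic multiplicity 2).

For λ = -2: rank(A + 2I) = 3, rank((A + 2I)^2) = 2. The eigenspace has dimension 4 - 3 = 1, so there is 1 Jordan block; the rank sequence gives block sizes [2].

For λ = 3: rank(A - 3I) = 2. The eigenspace has dimension 4 - 2 = 2, so there are 2 Jordan blocks; the rank sequence gives block sizes [1, 1].

Assembling the blocks gives the Jordan form J above.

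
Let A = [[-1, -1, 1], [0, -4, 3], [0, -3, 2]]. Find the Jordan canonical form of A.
J = [[-1, 1, 0], [0, -1, 0], [0, 0, -1]]

The characteristic polynomial is det(xI - A) = (x + 1)^3, so the eigenvalues are -1 (algebraic multiplicity 3).

For λ = -1: rank(A + I) = 1, rank((A + I)^2) = 0. The eigenspace has dimension 3 - 1 = 2, so there are 2 Jordan blocks; the rank sequence gives block sizes [2, 1].

Assembling the blocks gives the Jordan form J above.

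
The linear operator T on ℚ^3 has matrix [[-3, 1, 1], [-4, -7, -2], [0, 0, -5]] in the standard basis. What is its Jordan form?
The characteristic polynomial is det(xI - A) = (x + 5)^3, so the eigenvalues are -5 (algebraic multiplicity 3).

For λ = -5: rank(A + 5I) = 1, rank((A + 5I)^2) = 0. The eigenspace has dimension 3 - 1 = 2, so there are 2 Jordan blocks; the rank sequence gives block sizes [2, 1].

Assembling the blocks gives the Jordan form J above.

J = [[-5, 1, 0], [0, -5, 0], [0, 0, -5]]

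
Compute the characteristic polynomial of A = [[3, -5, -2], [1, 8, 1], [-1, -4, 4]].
χ_A(x) = (x - 5)^3

xI - A = [[x - 3, 5, 2], [-1, x - 8, -1], [1, 4, x - 4]].

Expanding det(xI - A) along the first row:
det(xI - A) = + (x - 3)·det([[x - 8, -1], [4, x - 4]]) - (5)·det([[-1, -1], [1, x - 4]]) + (2)·det([[-1, x - 8], [1, 4]]).

Evaluating gives χ_A(x) = x^3 - 15x^2 + 75x - 125 = (x - 5)^3.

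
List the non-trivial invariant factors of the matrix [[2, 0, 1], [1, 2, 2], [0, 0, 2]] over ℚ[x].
(x - 2)^3

The Jordan structure of A has elementary divisors (x - 2)^3. Arranging the block sizes at each eigenvalue in decreasing order and taking row products gives the invariant factors.

Invariant factors (smallest first, each dividing the next): (x - 2)^3.

Check: the last factor (x - 2)^3 is the minimal polynomial, and the product (x - 2)^3 is the characteristic polynomial.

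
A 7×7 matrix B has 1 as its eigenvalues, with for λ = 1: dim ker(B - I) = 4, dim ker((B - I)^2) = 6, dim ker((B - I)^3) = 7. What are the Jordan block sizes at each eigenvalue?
λ = 1: successive nullity increments [4, 2, 1] count blocks of size ≥ k; block sizes are [3, 2, 1, 1].

Jordan blocks: (1, 3), (1, 2), (1, 1), (1, 1)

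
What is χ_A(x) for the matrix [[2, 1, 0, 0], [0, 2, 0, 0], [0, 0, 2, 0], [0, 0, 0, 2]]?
χ_A(x) = (x - 2)^4

xI - A = [[x - 2, -1, 0, 0], [0, x - 2, 0, 0], [0, 0, x - 2, 0], [0, 0, 0, x - 2]].

Expanding det(xI - A) along the first row:
det(xI - A) = + (x - 2)·det([[x - 2, 0, 0], [0, x - 2, 0], [0, 0, x - 2]]) - (-1)·det([[0, 0, 0], [0, x - 2, 0], [0, 0, x - 2]]) + (0)·det([[0, x - 2, 0], [0, 0, 0], [0, 0, x - 2]]) - (0)·det([[0, x - 2, 0], [0, 0, x - 2], [0, 0, 0]]).

Evaluating gives χ_A(x) = x^4 - 8x^3 + 24x^2 - 32x + 16 = (x - 2)^4.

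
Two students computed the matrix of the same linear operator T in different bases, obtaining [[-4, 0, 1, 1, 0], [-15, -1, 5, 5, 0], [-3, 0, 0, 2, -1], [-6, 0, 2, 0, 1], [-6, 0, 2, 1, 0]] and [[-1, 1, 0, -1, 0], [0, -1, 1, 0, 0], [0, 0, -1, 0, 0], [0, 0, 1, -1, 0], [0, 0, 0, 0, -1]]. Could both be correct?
Yes.

Two matrices over a field are similar if and only if they have the same invariant factors.

Both A and B have characteristic polynomial (x + 1)^5 and minimal polynomial (x + 1)^2. Computing further, both have invariant factors x + 1, (x + 1)^2, (x + 1)^2. Hence A and B are similar.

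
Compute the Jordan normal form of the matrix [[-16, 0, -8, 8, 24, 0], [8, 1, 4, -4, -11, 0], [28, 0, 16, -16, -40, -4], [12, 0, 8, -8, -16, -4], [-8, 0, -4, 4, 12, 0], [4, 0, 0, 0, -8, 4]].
The characteristic polynomial is det(xI - A) = x^3(x - 4)^2(x - 1), so the eigenvalues are 0 (algebraic multiplicity 3), 1 (algebraic multiplicity 1), 4 (algebraic multiplicity 2).

For λ = 0: rank(A) = 3. The eigenspace has dimension 6 - 3 = 3, so there are 3 Jordan blocks; the rank sequence gives block sizes [1, 1, 1].

For λ = 1: algebraic multiplicity 1 gives one 1×1 block.

For λ = 4: rank(A - 4I) = 4. The eigenspace has dimension 6 - 4 = 2, so there are 2 Jordan blocks; the rank sequence gives block sizes [1, 1].

Assembling the blocks gives the Jordan form J above.

J = [[0, 0, 0, 0, 0, 0], [0, 0, 0, 0, 0, 0], [0, 0, 0, 0, 0, 0], [0, 0, 0, 1, 0, 0], [0, 0, 0, 0, 4, 0], [0, 0, 0, 0, 0, 4]]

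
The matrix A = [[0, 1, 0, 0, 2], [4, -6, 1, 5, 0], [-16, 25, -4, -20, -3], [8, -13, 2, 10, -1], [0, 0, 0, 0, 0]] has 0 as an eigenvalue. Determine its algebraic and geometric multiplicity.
algebraic multiplicity 5, geometric multiplicity 2

The characteristic polynomial is x^5, so the factor x appears with exponent 5: the algebraic multiplicity is 5.

rank(A) = 3, so the eigenspace has dimension 5 - 3 = 2: the geometric multiplicity is 2.

Since 2 < 5, A is not diagonalizable.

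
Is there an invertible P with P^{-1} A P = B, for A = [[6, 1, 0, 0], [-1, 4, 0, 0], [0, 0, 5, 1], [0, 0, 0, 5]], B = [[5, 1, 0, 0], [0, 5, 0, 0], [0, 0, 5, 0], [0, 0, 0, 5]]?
Both have characteristic polynomial (x - 5)^4 and minimal polynomial (x - 5)^2. But rank(A - 5I) = 2 for A while rank(B - 5I) = 1 for B, so the number of Jordan blocks at λ = 5 differs. A and B are not similar.

No.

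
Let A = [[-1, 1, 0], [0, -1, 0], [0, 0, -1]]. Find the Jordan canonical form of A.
The characteristic polynomial is det(xI - A) = (x + 1)^3, so the eigenvalues are -1 (algebraic multiplicity 3).

For λ = -1: rank(A + I) = 1, rank((A + I)^2) = 0. The eigenspace has dimension 3 - 1 = 2, so there are 2 Jordan blocks; the rank sequence gives block sizes [2, 1].

Assembling the blocks gives the Jordan form J above.

J = [[-1, 1, 0], [0, -1, 0], [0, 0, -1]]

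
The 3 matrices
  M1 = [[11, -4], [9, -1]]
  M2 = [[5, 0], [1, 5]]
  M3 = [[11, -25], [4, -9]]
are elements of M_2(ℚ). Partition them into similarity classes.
Characteristic polynomials: χ_{M1} = (x - 5)^2, χ_{M2} = (x - 5)^2, χ_{M3} = (x - 1)^2.

{M1, M2}: invariant factors (x - 5)^2.

{M3}: invariant factors (x - 1)^2.

Matrices are similar if and only if their invariant-factor lists agree; the partition into similarity classes is {M1, M2}, {M3}.

2 classes: {M1, M2}, {M3}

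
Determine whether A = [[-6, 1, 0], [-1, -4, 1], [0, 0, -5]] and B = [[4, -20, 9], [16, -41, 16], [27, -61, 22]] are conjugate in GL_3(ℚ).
Two matrices over a field are similar if and only if they have the same invariant factors.

Both A and B have characteristic polynomial (x + 5)^3 and minimal polynomial (x + 5)^3. Computing further, both have invariant factors (x + 5)^3. Hence A and B are similar.

Yes.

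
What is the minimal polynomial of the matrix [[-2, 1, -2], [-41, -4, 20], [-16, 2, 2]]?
The characteristic polynomial factors as (x - 6)(x + 5)^2. The minimal polynomial is ∏(x - λ)^{k_λ} where k_λ is the size of the largest Jordan block at λ.

For λ = -5: rank(A + 5I) = 2, and the largest Jordan block has size 2 (the smallest k with rank((A + 5I)^k) = rank((A + 5I)^(k+1))).
For λ = 6: rank(A - 6I) = 2, and the largest Jordan block has size 1 (the smallest k with rank((A - 6I)^k) = rank((A - 6I)^(k+1))).

So m_A(x) = (x - 6)(x + 5)^2.

m_A(x) = (x - 6)(x + 5)^2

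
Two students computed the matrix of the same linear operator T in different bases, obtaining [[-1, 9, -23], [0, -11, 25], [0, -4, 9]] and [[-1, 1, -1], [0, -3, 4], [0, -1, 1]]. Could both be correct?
Yes.

Two matrices over a field are similar if and only if they have the same invariant factors.

Both A and B have characteristic polynomial (x + 1)^3 and minimal polynomial (x + 1)^3. Computing further, both have invariant factors (x + 1)^3. Hence A and B are similar.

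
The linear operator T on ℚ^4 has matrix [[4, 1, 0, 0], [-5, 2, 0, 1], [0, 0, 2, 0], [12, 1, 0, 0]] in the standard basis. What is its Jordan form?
The characteristic polynomial is det(xI - A) = (x - 2)^4, so the eigenvalues are 2 (algebraic multiplicity 4).

For λ = 2: rank(A - 2I) = 2, rank((A - 2I)^2) = 1, rank((A - 2I)^3) = 0. The eigenspace has dimension 4 - 2 = 2, so there are 2 Jordan blocks; the rank sequence gives block sizes [3, 1].

Assembling the blocks gives the Jordan form J above.

J = [[2, 1, 0, 0], [0, 2, 1, 0], [0, 0, 2, 0], [0, 0, 0, 2]]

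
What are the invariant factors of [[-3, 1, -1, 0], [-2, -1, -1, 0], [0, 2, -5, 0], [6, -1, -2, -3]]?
x + 3, (x + 3)^3

The Jordan structure of A has elementary divisors (x + 3)^3, (x + 3). Arranging the block sizes at each eigenvalue in decreasing order and taking row products gives the invariant factors.

Invariant factors (smallest first, each dividing the next): x + 3, (x + 3)^3.

Check: the last factor (x + 3)^3 is the minimal polynomial, and the product (x + 3)^4 is the characteristic polynomial.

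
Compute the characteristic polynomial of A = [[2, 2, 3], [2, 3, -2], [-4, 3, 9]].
xI - A = [[x - 2, -2, -3], [-2, x - 3, 2], [4, -3, x - 9]].

Expanding det(xI - A) along the first row:
det(xI - A) = + (x - 2)·det([[x - 3, 2], [-3, x - 9]]) - (-2)·det([[-2, 2], [4, x - 9]]) + (-3)·det([[-2, x - 3], [4, -3]]).

Evaluating gives χ_A(x) = x^3 - 14x^2 + 65x - 100 = (x - 5)^2(x - 4).

χ_A(x) = (x - 5)^2(x - 4)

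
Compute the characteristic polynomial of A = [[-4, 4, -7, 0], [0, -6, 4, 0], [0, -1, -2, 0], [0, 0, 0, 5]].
xI - A = [[x + 4, -4, 7, 0], [0, x + 6, -4, 0], [0, 1, x + 2, 0], [0, 0, 0, x - 5]].

Expanding det(xI - A) along the first row:
det(xI - A) = + (x + 4)·det([[x + 6, -4, 0], [1, x + 2, 0], [0, 0, x - 5]]) - (-4)·det([[0, -4, 0], [0, x + 2, 0], [0, 0, x - 5]]) + (7)·det([[0, x + 6, 0], [0, 1, 0], [0, 0, x - 5]]) - (0)·det([[0, x + 6, -4], [0, 1, x + 2], [0, 0, 0]]).

Evaluating gives χ_A(x) = x^4 + 7x^3 - 12x^2 - 176x - 320 = (x - 5)(x + 4)^3.

χ_A(x) = (x - 5)(x + 4)^3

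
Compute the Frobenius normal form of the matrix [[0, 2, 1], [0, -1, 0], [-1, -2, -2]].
The invariant factors of A (the non-unit diagonal entries of the Smith normal form of xI - A over ℚ[x]) are x + 1, (x + 1)^2, each dividing the next. The characteristic polynomial is their product, (x + 1)^3.

The rational canonical form is the block-diagonal matrix of companion matrices C(f_i):
R = [[-1, 0, 0], [0, 0, -1], [0, 1, -2]].

R = [[-1, 0, 0], [0, 0, -1], [0, 1, -2]]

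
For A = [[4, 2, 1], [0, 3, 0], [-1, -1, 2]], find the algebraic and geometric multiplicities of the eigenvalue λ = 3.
The characteristic polynomial is (x - 3)^3, so the factor x - 3 appears with exponent 3: the algebraic multiplicity is 3.

rank(A - 3I) = 2, so the eigenspace has dimension 3 - 2 = 1: the geometric multiplicity is 1.

Since 1 < 3, A is not diagonalizable.

algebraic multiplicity 3, geometric multiplicity 1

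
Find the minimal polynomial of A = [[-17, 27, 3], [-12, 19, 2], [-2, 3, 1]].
m_A(x) = (x - 1)^3

The characteristic polynomial factors as (x - 1)^3. The minimal polynomial is ∏(x - λ)^{k_λ} where k_λ is the size of the largest Jordan block at λ.

For λ = 1: rank(A - I) = 2, and the largest Jordan block has size 3 (the smallest k with rank((A - I)^k) = rank((A - I)^(k+1))).

So m_A(x) = (x - 1)^3.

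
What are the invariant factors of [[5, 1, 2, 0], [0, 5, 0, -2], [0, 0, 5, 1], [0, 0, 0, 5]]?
The Jordan structure of A has elementary divisors (x - 5)^2, (x - 5)^2. Arranging the block sizes at each eigenvalue in decreasing order and taking row products gives the invariant factors.

Invariant factors (smallest first, each dividing the next): (x - 5)^2, (x - 5)^2.

Check: the last factor (x - 5)^2 is the minimal polynomial, and the product (x - 5)^4 is the characteristic polynomial.

(x - 5)^2, (x - 5)^2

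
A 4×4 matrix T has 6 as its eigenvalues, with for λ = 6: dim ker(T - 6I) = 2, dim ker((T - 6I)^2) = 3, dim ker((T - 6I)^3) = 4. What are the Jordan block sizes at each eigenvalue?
Jordan blocks: (6, 3), (6, 1)

λ = 6: successive nullity increments [2, 1, 1] count blocks of size ≥ k; block sizes are [3, 1].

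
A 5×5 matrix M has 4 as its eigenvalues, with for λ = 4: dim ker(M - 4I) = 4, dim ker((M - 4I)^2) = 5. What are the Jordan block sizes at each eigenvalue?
λ = 4: successive nullity increments [4, 1] count blocks of size ≥ k; block sizes are [2, 1, 1, 1].

Jordan blocks: (4, 2), (4, 1), (4, 1), (4, 1)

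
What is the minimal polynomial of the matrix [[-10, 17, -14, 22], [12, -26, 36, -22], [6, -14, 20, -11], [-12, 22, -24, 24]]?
m_A(x) = (x - 2)^2

The characteristic polynomial factors as (x - 2)^4. The minimal polynomial is ∏(x - λ)^{k_λ} where k_λ is the size of the largest Jordan block at λ.

For λ = 2: rank(A - 2I) = 2, and the largest Jordan block has size 2 (the smallest k with rank((A - 2I)^k) = rank((A - 2I)^(k+1))).

So m_A(x) = (x - 2)^2.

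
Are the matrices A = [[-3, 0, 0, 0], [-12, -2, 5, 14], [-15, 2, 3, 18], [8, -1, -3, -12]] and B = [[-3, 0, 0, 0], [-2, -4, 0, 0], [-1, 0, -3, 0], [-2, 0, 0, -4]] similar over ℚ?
No.

Both have characteristic polynomial (x + 3)^2(x + 4)^2, but the minimal polynomial of A is (x + 3)^2(x + 4)^2 while the minimal polynomial of B is (x + 3)^2(x + 4). The minimal polynomial is a similarity invariant, so A and B are not similar.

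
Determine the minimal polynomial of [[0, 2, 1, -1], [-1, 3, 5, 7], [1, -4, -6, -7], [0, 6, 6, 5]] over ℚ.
The characteristic polynomial factors as (x - 5)(x + 1)^3. The minimal polynomial is ∏(x - λ)^{k_λ} where k_λ is the size of the largest Jordan block at λ.

For λ = -1: rank(A + I) = 2, and the largest Jordan block has size 2 (the smallest k with rank((A + I)^k) = rank((A + I)^(k+1))).
For λ = 5: rank(A - 5I) = 3, and the largest Jordan block has size 1 (the smallest k with rank((A - 5I)^k) = rank((A - 5I)^(k+1))).

So m_A(x) = (x - 5)(x + 1)^2.

m_A(x) = (x - 5)(x + 1)^2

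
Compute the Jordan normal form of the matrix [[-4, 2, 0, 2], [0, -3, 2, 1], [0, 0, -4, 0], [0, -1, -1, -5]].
The characteristic polynomial is det(xI - A) = (x + 4)^4, so the eigenvalues are -4 (algebraic multiplicity 4).

For λ = -4: rank(A + 4I) = 2, rank((A + 4I)^2) = 1, rank((A + 4I)^3) = 0. The eigenspace has dimension 4 - 2 = 2, so there are 2 Jordan blocks; the rank sequence gives block sizes [3, 1].

Assembling the blocks gives the Jordan form J above.

J = [[-4, 1, 0, 0], [0, -4, 1, 0], [0, 0, -4, 0], [0, 0, 0, -4]]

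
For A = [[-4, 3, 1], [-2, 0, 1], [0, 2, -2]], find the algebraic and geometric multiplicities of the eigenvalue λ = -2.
The characteristic polynomial is (x + 2)^3, so the factor x + 2 appears with exponent 3: the algebraic multiplicity is 3.

rank(A + 2I) = 2, so the eigenspace has dimension 3 - 2 = 1: the geometric multiplicity is 1.

Since 1 < 3, A is not diagonalizable.

algebraic multiplicity 3, geometric multiplicity 1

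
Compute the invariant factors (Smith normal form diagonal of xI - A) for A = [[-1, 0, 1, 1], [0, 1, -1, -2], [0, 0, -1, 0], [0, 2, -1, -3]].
x + 1, (x + 1)^3

The Jordan structure of A has elementary divisors (x + 1)^3, (x + 1). Arranging the block sizes at each eigenvalue in decreasing order and taking row products gives the invariant factors.

Invariant factors (smallest first, each dividing the next): x + 1, (x + 1)^3.

Check: the last factor (x + 1)^3 is the minimal polynomial, and the product (x + 1)^4 is the characteristic polynomial.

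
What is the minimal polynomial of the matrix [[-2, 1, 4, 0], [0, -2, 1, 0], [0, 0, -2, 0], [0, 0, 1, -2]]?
The characteristic polynomial factors as (x + 2)^4. The minimal polynomial is ∏(x - λ)^{k_λ} where k_λ is the size of the largest Jordan block at λ.

For λ = -2: rank(A + 2I) = 2, and the largest Jordan block has size 3 (the smallest k with rank((A + 2I)^k) = rank((A + 2I)^(k+1))).

So m_A(x) = (x + 2)^3.

m_A(x) = (x + 2)^3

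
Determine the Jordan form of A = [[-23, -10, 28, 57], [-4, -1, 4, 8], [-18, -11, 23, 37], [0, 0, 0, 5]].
J = [[-3, 1, 0, 0], [0, -3, 0, 0], [0, 0, 5, 1], [0, 0, 0, 5]]

The characteristic polynomial is det(xI - A) = (x - 5)^2(x + 3)^2, so the eigenvalues are -3 (algebraic multiplicity 2), 5 (algebraic multiplicity 2).

For λ = -3: rank(A + 3I) = 3, rank((A + 3I)^2) = 2. The eigenspace has dimension 4 - 3 = 1, so there is 1 Jordan block; the rank sequence gives block sizes [2].

For λ = 5: rank(A - 5I) = 3, rank((A - 5I)^2) = 2. The eigenspace has dimension 4 - 3 = 1, so there is 1 Jordan block; the rank sequence gives block sizes [2].

Assembling the blocks gives the Jordan form J above.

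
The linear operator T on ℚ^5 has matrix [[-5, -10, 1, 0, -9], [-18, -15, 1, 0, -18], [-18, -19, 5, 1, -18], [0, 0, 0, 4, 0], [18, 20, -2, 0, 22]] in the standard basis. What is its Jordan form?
J = [[-5, 0, 0, 0, 0], [0, 4, 1, 0, 0], [0, 0, 4, 1, 0], [0, 0, 0, 4, 0], [0, 0, 0, 0, 4]]

The characteristic polynomial is det(xI - A) = (x - 4)^4(x + 5), so the eigenvalues are -5 (algebraic multiplicity 1), 4 (algebraic multiplicity 4).

For λ = -5: algebraic multiplicity 1 gives one 1×1 block.

For λ = 4: rank(A - 4I) = 3, rank((A - 4I)^2) = 2, rank((A - 4I)^3) = 1. The eigenspace has dimension 5 - 3 = 2, so there are 2 Jordan blocks; the rank sequence gives block sizes [3, 1].

Assembling the blocks gives the Jordan form J above.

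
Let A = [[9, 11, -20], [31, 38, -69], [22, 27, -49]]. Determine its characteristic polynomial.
xI - A = [[x - 9, -11, 20], [-31, x - 38, 69], [-22, -27, x + 49]].

Expanding det(xI - A) along the first row:
det(xI - A) = + (x - 9)·det([[x - 38, 69], [-27, x + 49]]) - (-11)·det([[-31, 69], [-22, x + 49]]) + (20)·det([[-31, x - 38], [-22, -27]]).

Evaluating gives χ_A(x) = x^3 + 2x^2 + x = x(x + 1)^2.

χ_A(x) = x(x + 1)^2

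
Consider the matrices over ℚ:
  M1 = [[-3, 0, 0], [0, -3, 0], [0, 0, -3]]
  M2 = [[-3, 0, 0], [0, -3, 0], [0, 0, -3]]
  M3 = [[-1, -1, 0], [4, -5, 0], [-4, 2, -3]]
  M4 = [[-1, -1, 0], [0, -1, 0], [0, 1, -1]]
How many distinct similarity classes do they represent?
Characteristic polynomials: χ_{M1} = (x + 3)^3, χ_{M2} = (x + 3)^3, χ_{M3} = (x + 3)^3, χ_{M4} = (x + 1)^3.

{M1, M2}: invariant factors x + 3, x + 3, x + 3.

{M3}: invariant factors x + 3, (x + 3)^2.

{M4}: invariant factors x + 1, (x + 1)^2.

Matrices are similar if and only if their invariant-factor lists agree; the partition into similarity classes is {M1, M2}, {M3}, {M4}.

3 classes: {M1, M2}, {M3}, {M4}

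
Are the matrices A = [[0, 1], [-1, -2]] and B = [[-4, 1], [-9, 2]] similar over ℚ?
Two matrices over a field are similar if and only if they have the same invariant factors.

Both A and B have characteristic polynomial (x + 1)^2 and minimal polynomial (x + 1)^2. Computing further, both have invariant factors (x + 1)^2. Hence A and B are similar.

Yes.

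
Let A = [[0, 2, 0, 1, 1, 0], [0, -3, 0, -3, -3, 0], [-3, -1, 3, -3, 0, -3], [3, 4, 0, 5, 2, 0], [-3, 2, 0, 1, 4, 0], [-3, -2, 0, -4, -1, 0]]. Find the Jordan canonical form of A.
The characteristic polynomial is det(xI - A) = x^3(x - 3)^3, so the eigenvalues are 0 (algebraic multiplicity 3), 3 (algebraic multiplicity 3).

For λ = 0: rank(A) = 4, rank(A^2) = 3. The eigenspace has dimension 6 - 4 = 2, so there are 2 Jordan blocks; the rank sequence gives block sizes [2, 1].

For λ = 3: rank(A - 3I) = 4, rank((A - 3I)^2) = 3. The eigenspace has dimension 6 - 4 = 2, so there are 2 Jordan blocks; the rank sequence gives block sizes [2, 1].

Assembling the blocks gives the Jordan form J above.

J = [[0, 1, 0, 0, 0, 0], [0, 0, 0, 0, 0, 0], [0, 0, 0, 0, 0, 0], [0, 0, 0, 3, 1, 0], [0, 0, 0, 0, 3, 0], [0, 0, 0, 0, 0, 3]]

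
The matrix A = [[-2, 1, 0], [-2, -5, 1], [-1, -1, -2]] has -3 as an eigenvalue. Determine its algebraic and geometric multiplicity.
algebraic multiplicity 3, geometric multiplicity 1

The characteristic polynomial is (x + 3)^3, so the factor x + 3 appears with exponent 3: the algebraic multiplicity is 3.

rank(A + 3I) = 2, so the eigenspace has dimension 3 - 2 = 1: the geometric multiplicity is 1.

Since 1 < 3, A is not diagonalizable.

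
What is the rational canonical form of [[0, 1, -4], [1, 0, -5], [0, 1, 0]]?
R = [[0, 0, -4], [1, 0, -4], [0, 1, 0]]

The invariant factors of A (the non-unit diagonal entries of the Smith normal form of xI - A over ℚ[x]) are x^3 + 4x + 4, each dividing the next. The characteristic polynomial is their product, x^3 + 4x + 4.

The rational canonical form is the block-diagonal matrix of companion matrices C(f_i):
R = [[0, 0, -4], [1, 0, -4], [0, 1, 0]].

Note the characteristic polynomial does not split into linear factors over ℚ, so A has no Jordan form over ℚ; the rational canonical form exists over any field.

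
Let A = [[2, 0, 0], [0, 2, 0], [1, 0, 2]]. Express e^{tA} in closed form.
A has Jordan form J = [[2, 1, 0], [0, 2, 0], [0, 0, 2]] with A = PJP^{-1}, so e^{tA} = P e^{tJ} P^{-1}.

For a Jordan block J_k(λ), e^{tJ_k(λ)} = e^{λt} · (I + tN + t^2 N^2/2! + ... + t^{k-1} N^{k-1}/(k-1)!) where N is the nilpotent superdiagonal part.

Assembling the blocks and conjugating back gives the entries of e^{tA} as shown above.

e^{tA} = [[e^{2*t}, 0, 0], [0, e^{2*t}, 0], [t*e^{2*t}, 0, e^{2*t}]]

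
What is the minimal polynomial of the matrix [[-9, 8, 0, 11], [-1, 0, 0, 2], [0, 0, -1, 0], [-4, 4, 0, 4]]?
m_A(x) = (x + 1)(x + 2)^2

The characteristic polynomial factors as (x + 1)^2(x + 2)^2. The minimal polynomial is ∏(x - λ)^{k_λ} where k_λ is the size of the largest Jordan block at λ.

For λ = -2: rank(A + 2I) = 3, and the largest Jordan block has size 2 (the smallest k with rank((A + 2I)^k) = rank((A + 2I)^(k+1))).
For λ = -1: rank(A + I) = 2, and the largest Jordan block has size 1 (the smallest k with rank((A + I)^k) = rank((A + I)^(k+1))).

So m_A(x) = (x + 1)(x + 2)^2.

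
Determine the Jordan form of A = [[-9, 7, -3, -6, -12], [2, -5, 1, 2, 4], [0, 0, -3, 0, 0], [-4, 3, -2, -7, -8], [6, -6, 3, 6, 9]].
The characteristic polynomial is det(xI - A) = (x + 3)^5, so the eigenvalues are -3 (algebraic multiplicity 5).

For λ = -3: rank(A + 3I) = 2, rank((A + 3I)^2) = 1, rank((A + 3I)^3) = 0. The eigenspace has dimension 5 - 2 = 3, so there are 3 Jordan blocks; the rank sequence gives block sizes [3, 1, 1].

Assembling the blocks gives the Jordan form J above.

J = [[-3, 1, 0, 0, 0], [0, -3, 1, 0, 0], [0, 0, -3, 0, 0], [0, 0, 0, -3, 0], [0, 0, 0, 0, -3]]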